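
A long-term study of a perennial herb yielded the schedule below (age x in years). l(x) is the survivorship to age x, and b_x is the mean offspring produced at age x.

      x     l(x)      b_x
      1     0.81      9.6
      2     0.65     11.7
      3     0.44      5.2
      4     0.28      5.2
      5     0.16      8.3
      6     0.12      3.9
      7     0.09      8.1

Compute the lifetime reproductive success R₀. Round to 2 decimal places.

R₀ = Σ l(x) b_x:
  age 1: 0.81 × 9.6 = 7.7760
  age 2: 0.65 × 11.7 = 7.6050
  age 3: 0.44 × 5.2 = 2.2880
  age 4: 0.28 × 5.2 = 1.4560
  age 5: 0.16 × 8.3 = 1.3280
  age 6: 0.12 × 3.9 = 0.4680
  age 7: 0.09 × 8.1 = 0.7290
R₀ = 7.7760 + 7.6050 + 2.2880 + 1.4560 + 1.3280 + 0.4680 + 0.7290 = 21.6500

21.65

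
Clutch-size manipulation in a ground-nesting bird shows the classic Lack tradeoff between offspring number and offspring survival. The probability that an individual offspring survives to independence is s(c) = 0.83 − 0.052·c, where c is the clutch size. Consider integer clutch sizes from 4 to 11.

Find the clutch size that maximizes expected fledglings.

Expected fledglings = c × s(c):
  c=4: 4 × 0.622 = 2.488
  c=5: 5 × 0.570 = 2.850
  c=6: 6 × 0.518 = 3.108
  c=7: 7 × 0.466 = 3.262
  c=8: 8 × 0.414 = 3.312
  c=9: 9 × 0.362 = 3.258
  c=10: 10 × 0.310 = 3.100
  c=11: 11 × 0.258 = 2.838
Maximum at c = 8 (3.312 fledglings).

8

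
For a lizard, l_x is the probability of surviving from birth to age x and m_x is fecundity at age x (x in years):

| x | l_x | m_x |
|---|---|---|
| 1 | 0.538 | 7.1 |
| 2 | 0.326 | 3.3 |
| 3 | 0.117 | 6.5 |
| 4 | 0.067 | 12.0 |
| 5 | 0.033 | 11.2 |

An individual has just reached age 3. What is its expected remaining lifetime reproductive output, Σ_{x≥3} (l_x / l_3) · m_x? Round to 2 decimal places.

l_3 = 0.117. Conditional survival from age 3 to x is l_x / l_3.
  x=3: (0.117/0.117) × 6.5 = 6.5000
  x=4: (0.067/0.117) × 12.0 = 6.8718
  x=5: (0.033/0.117) × 11.2 = 3.1590
Sum = 6.5000 + 6.8718 + 3.1590 = 16.5308

16.53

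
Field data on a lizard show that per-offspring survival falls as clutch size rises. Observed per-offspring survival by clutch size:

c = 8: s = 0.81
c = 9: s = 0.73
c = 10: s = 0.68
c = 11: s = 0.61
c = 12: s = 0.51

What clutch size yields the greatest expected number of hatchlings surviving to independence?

Expected hatchlings surviving to independence = c × s(c):
  c=8: 8 × 0.81 = 6.480
  c=9: 9 × 0.73 = 6.570
  c=10: 10 × 0.68 = 6.800
  c=11: 11 × 0.61 = 6.710
  c=12: 12 × 0.51 = 6.120
Maximum at c = 10 (6.800 hatchlings surviving to independence).

10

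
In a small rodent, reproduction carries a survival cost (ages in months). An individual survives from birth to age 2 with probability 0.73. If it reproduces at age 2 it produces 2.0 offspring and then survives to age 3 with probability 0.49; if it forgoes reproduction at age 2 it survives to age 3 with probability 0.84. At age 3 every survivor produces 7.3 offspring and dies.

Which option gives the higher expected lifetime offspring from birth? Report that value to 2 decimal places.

4.48

breed at age 2: R₀ = 0.73 × (2.0 + 0.49 × 7.3) = 0.73 × 5.5770 = 4.0712
delay to age 3: R₀ = 0.73 × (0.84 × 7.3) = 0.73 × 6.1320 = 4.4764
Higher: delay to age 3 (4.4764).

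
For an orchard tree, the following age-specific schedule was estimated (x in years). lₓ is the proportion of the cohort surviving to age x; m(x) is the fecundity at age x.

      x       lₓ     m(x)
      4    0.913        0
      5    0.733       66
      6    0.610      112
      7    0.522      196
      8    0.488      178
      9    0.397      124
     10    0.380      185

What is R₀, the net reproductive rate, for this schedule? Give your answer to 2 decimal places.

R₀ = Σ lₓ m(x):
  age 4: 0.913 × 0 = 0.0000
  age 5: 0.733 × 66 = 48.3780
  age 6: 0.610 × 112 = 68.3200
  age 7: 0.522 × 196 = 102.3120
  age 8: 0.488 × 178 = 86.8640
  age 9: 0.397 × 124 = 49.2280
  age 10: 0.380 × 185 = 70.3000
R₀ = 0.0000 + 48.3780 + 68.3200 + 102.3120 + 86.8640 + 49.2280 + 70.3000 = 425.4020

425.40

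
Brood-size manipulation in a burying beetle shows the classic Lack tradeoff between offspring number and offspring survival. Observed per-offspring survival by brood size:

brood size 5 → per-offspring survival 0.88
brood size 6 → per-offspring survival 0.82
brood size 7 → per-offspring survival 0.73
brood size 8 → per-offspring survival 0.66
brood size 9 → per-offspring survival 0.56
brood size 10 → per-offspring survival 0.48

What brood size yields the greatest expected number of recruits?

8

Expected recruits = c × s(c):
  c=5: 5 × 0.88 = 4.400
  c=6: 6 × 0.82 = 4.920
  c=7: 7 × 0.73 = 5.110
  c=8: 8 × 0.66 = 5.280
  c=9: 9 × 0.56 = 5.040
  c=10: 10 × 0.48 = 4.800
Maximum at c = 8 (5.280 recruits).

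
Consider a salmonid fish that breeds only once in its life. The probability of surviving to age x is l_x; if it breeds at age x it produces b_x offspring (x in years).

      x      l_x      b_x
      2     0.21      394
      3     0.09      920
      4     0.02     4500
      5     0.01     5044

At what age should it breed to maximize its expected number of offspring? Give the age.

4

Expected offspring if breeding at age x = l_x × b_x:
  age 2: 0.21 × 394 = 82.740
  age 3: 0.09 × 920 = 82.800
  age 4: 0.02 × 4500 = 90.000
  age 5: 0.01 × 5044 = 50.440
Maximum at age 4 (90.000).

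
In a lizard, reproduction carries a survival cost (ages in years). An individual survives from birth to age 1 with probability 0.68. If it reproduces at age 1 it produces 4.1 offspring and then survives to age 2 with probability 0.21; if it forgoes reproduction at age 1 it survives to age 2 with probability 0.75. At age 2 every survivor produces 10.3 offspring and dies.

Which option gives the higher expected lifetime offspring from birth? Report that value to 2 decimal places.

5.25

breed at age 1: R₀ = 0.68 × (4.1 + 0.21 × 10.3) = 0.68 × 6.2630 = 4.2588
delay to age 2: R₀ = 0.68 × (0.75 × 10.3) = 0.68 × 7.7250 = 5.2530
Higher: delay to age 2 (5.2530).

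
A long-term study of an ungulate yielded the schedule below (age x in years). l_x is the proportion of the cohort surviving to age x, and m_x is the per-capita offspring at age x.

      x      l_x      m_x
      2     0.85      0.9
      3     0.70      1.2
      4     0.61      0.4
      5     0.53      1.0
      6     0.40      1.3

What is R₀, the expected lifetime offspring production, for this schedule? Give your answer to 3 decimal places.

2.899

R₀ = Σ l_x m_x:
  age 2: 0.85 × 0.9 = 0.7650
  age 3: 0.70 × 1.2 = 0.8400
  age 4: 0.61 × 0.4 = 0.2440
  age 5: 0.53 × 1.0 = 0.5300
  age 6: 0.40 × 1.3 = 0.5200
R₀ = 0.7650 + 0.8400 + 0.2440 + 0.5300 + 0.5200 = 2.8990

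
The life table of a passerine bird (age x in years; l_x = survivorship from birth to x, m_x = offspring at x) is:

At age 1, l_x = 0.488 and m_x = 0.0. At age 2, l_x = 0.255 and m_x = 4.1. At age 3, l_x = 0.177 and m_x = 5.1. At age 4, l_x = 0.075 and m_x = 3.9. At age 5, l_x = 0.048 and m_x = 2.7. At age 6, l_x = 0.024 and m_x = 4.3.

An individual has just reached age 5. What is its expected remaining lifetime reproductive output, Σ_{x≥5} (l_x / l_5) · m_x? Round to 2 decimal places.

l_5 = 0.048. Conditional survival from age 5 to x is l_x / l_5.
  x=5: (0.048/0.048) × 2.7 = 2.7000
  x=6: (0.024/0.048) × 4.3 = 2.1500
Sum = 2.7000 + 2.1500 = 4.8500

4.85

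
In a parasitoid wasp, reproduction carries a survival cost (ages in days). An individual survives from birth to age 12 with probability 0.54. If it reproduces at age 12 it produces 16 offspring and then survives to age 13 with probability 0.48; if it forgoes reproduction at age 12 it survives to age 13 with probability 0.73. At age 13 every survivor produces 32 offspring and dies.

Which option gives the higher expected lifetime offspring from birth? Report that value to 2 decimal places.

breed at age 12: R₀ = 0.54 × (16 + 0.48 × 32) = 0.54 × 31.3600 = 16.9344
delay to age 13: R₀ = 0.54 × (0.73 × 32) = 0.54 × 23.3600 = 12.6144
Higher: breed at age 12 (16.9344).

16.93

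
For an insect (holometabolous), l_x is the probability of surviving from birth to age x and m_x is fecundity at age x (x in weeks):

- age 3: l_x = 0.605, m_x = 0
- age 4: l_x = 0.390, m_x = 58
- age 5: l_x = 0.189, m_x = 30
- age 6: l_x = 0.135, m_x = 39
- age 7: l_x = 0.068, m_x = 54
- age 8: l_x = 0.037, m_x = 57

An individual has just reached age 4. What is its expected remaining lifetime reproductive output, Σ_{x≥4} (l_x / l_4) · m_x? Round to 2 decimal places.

l_4 = 0.390. Conditional survival from age 4 to x is l_x / l_4.
  x=4: (0.390/0.390) × 58 = 58.0000
  x=5: (0.189/0.390) × 30 = 14.5385
  x=6: (0.135/0.390) × 39 = 13.5000
  x=7: (0.068/0.390) × 54 = 9.4154
  x=8: (0.037/0.390) × 57 = 5.4077
Sum = 58.0000 + 14.5385 + 13.5000 + 9.4154 + 5.4077 = 100.8615

100.86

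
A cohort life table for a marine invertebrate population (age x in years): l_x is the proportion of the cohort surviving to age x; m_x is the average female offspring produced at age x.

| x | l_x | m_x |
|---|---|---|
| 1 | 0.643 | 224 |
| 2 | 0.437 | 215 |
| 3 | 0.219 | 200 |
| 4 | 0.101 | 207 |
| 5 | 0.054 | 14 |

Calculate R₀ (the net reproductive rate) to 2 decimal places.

303.45

R₀ = Σ l_x m_x:
  age 1: 0.643 × 224 = 144.0320
  age 2: 0.437 × 215 = 93.9550
  age 3: 0.219 × 200 = 43.8000
  age 4: 0.101 × 207 = 20.9070
  age 5: 0.054 × 14 = 0.7560
R₀ = 144.0320 + 93.9550 + 43.8000 + 20.9070 + 0.7560 = 303.4500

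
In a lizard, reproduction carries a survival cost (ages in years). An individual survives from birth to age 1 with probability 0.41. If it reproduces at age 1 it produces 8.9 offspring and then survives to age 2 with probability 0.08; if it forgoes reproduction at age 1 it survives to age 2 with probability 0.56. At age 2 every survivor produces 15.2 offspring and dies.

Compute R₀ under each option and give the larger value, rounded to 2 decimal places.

breed at age 1: R₀ = 0.41 × (8.9 + 0.08 × 15.2) = 0.41 × 10.1160 = 4.1476
delay to age 2: R₀ = 0.41 × (0.56 × 15.2) = 0.41 × 8.5120 = 3.4899
Higher: breed at age 1 (4.1476).

4.15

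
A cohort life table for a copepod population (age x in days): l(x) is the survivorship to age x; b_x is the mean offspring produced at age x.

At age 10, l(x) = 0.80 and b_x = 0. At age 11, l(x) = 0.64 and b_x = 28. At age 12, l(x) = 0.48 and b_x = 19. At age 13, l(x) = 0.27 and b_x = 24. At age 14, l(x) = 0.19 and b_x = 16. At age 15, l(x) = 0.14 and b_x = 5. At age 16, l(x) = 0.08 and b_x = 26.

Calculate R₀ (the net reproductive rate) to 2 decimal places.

39.34

R₀ = Σ l(x) b_x:
  age 10: 0.80 × 0 = 0.0000
  age 11: 0.64 × 28 = 17.9200
  age 12: 0.48 × 19 = 9.1200
  age 13: 0.27 × 24 = 6.4800
  age 14: 0.19 × 16 = 3.0400
  age 15: 0.14 × 5 = 0.7000
  age 16: 0.08 × 26 = 2.0800
R₀ = 0.0000 + 17.9200 + 9.1200 + 6.4800 + 3.0400 + 0.7000 + 2.0800 = 39.3400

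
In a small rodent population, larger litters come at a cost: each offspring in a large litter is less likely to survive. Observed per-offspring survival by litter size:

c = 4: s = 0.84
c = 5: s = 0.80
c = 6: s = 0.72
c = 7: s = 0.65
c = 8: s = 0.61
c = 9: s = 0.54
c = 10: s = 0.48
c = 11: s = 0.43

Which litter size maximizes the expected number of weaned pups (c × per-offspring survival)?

8

Expected weaned pups = c × s(c):
  c=4: 4 × 0.84 = 3.360
  c=5: 5 × 0.80 = 4.000
  c=6: 6 × 0.72 = 4.320
  c=7: 7 × 0.65 = 4.550
  c=8: 8 × 0.61 = 4.880
  c=9: 9 × 0.54 = 4.860
  c=10: 10 × 0.48 = 4.800
  c=11: 11 × 0.43 = 4.730
Maximum at c = 8 (4.880 weaned pups).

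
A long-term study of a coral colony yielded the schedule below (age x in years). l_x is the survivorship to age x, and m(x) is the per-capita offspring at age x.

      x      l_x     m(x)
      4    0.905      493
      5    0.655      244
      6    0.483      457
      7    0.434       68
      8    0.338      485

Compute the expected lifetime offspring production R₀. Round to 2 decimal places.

1020.16

R₀ = Σ l_x m(x):
  age 4: 0.905 × 493 = 446.1650
  age 5: 0.655 × 244 = 159.8200
  age 6: 0.483 × 457 = 220.7310
  age 7: 0.434 × 68 = 29.5120
  age 8: 0.338 × 485 = 163.9300
R₀ = 446.1650 + 159.8200 + 220.7310 + 29.5120 + 163.9300 = 1020.1580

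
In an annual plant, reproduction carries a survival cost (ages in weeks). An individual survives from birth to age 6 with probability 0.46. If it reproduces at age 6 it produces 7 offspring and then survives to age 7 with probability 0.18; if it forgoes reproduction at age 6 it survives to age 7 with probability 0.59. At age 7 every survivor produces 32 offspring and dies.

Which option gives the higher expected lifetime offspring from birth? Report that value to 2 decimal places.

breed at age 6: R₀ = 0.46 × (7 + 0.18 × 32) = 0.46 × 12.7600 = 5.8696
delay to age 7: R₀ = 0.46 × (0.59 × 32) = 0.46 × 18.8800 = 8.6848
Higher: delay to age 7 (8.6848).

8.68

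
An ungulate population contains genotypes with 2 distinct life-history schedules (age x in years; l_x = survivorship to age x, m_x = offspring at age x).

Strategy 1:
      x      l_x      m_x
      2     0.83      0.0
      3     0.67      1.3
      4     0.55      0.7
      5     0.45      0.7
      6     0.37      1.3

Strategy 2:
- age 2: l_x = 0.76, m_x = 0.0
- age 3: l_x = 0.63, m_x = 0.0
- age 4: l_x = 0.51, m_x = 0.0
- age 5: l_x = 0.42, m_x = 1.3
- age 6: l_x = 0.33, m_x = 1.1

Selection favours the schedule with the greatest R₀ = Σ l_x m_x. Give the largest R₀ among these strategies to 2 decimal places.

Strategy 1: R₀ = 0.83×0.0 + 0.67×1.3 + 0.55×0.7 + 0.45×0.7 + 0.37×1.3 = 2.0520
Strategy 2: R₀ = 0.76×0.0 + 0.63×0.0 + 0.51×0.0 + 0.42×1.3 + 0.33×1.1 = 0.9090
Highest R₀: strategy 1 with 2.0520.

2.05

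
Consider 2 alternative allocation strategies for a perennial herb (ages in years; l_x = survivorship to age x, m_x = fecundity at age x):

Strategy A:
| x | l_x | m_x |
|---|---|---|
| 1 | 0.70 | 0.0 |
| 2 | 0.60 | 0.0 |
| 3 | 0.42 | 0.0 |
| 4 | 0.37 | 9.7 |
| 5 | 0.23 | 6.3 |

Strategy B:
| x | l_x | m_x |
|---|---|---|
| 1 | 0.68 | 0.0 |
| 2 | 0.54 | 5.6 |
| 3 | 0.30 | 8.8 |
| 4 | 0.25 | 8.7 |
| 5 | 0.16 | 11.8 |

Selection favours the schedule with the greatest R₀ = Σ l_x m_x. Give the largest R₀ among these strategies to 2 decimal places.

9.73

Strategy A: R₀ = 0.70×0.0 + 0.60×0.0 + 0.42×0.0 + 0.37×9.7 + 0.23×6.3 = 5.0380
Strategy B: R₀ = 0.68×0.0 + 0.54×5.6 + 0.30×8.8 + 0.25×8.7 + 0.16×11.8 = 9.7270
Highest R₀: strategy B with 9.7270.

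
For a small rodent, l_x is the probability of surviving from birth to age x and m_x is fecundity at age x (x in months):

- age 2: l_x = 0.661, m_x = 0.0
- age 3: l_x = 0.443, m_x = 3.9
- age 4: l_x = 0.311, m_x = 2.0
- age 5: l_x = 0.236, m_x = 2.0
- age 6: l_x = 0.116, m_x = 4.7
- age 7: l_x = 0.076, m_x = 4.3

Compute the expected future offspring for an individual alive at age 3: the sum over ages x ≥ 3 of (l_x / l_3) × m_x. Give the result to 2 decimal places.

8.34

l_3 = 0.443. Conditional survival from age 3 to x is l_x / l_3.
  x=3: (0.443/0.443) × 3.9 = 3.9000
  x=4: (0.311/0.443) × 2.0 = 1.4041
  x=5: (0.236/0.443) × 2.0 = 1.0655
  x=6: (0.116/0.443) × 4.7 = 1.2307
  x=7: (0.076/0.443) × 4.3 = 0.7377
Sum = 3.9000 + 1.4041 + 1.0655 + 1.2307 + 0.7377 = 8.3379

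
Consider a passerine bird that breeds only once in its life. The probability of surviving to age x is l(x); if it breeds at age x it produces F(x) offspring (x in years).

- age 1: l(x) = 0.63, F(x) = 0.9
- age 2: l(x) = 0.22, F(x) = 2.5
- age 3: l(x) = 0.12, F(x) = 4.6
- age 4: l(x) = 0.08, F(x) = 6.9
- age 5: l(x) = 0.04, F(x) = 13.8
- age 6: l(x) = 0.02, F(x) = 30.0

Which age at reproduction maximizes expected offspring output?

6

Expected offspring if breeding at age x = l(x) × F(x):
  age 1: 0.63 × 0.9 = 0.567
  age 2: 0.22 × 2.5 = 0.550
  age 3: 0.12 × 4.6 = 0.552
  age 4: 0.08 × 6.9 = 0.552
  age 5: 0.04 × 13.8 = 0.552
  age 6: 0.02 × 30.0 = 0.600
Maximum at age 6 (0.600).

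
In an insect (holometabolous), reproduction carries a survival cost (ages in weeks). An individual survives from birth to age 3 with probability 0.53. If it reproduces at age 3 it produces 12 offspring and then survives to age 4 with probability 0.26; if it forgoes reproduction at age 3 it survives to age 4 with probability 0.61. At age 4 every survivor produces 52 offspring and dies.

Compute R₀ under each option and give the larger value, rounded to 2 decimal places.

16.81

breed at age 3: R₀ = 0.53 × (12 + 0.26 × 52) = 0.53 × 25.5200 = 13.5256
delay to age 4: R₀ = 0.53 × (0.61 × 52) = 0.53 × 31.7200 = 16.8116
Higher: delay to age 4 (16.8116).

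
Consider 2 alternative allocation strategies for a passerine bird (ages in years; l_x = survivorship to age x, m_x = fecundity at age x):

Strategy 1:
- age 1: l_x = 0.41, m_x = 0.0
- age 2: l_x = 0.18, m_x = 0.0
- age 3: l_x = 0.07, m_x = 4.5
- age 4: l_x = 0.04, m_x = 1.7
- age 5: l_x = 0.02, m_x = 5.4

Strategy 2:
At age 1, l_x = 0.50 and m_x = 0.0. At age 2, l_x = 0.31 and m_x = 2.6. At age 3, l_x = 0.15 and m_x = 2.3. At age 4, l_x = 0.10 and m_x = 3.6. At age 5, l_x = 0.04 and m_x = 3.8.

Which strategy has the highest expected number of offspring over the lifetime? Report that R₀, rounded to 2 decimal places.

1.66

Strategy 1: R₀ = 0.41×0.0 + 0.18×0.0 + 0.07×4.5 + 0.04×1.7 + 0.02×5.4 = 0.4910
Strategy 2: R₀ = 0.50×0.0 + 0.31×2.6 + 0.15×2.3 + 0.10×3.6 + 0.04×3.8 = 1.6630
Highest R₀: strategy 2 with 1.6630.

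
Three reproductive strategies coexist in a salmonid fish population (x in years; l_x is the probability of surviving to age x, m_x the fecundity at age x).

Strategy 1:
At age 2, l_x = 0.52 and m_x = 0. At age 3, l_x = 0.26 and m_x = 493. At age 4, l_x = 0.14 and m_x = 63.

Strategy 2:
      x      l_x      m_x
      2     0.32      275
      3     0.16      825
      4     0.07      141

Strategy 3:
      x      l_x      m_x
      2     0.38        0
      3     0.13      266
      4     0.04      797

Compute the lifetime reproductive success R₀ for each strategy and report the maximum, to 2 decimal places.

229.87

Strategy 1: R₀ = 0.52×0 + 0.26×493 + 0.14×63 = 137.0000
Strategy 2: R₀ = 0.32×275 + 0.16×825 + 0.07×141 = 229.8700
Strategy 3: R₀ = 0.38×0 + 0.13×266 + 0.04×797 = 66.4600
Highest R₀: strategy 2 with 229.8700.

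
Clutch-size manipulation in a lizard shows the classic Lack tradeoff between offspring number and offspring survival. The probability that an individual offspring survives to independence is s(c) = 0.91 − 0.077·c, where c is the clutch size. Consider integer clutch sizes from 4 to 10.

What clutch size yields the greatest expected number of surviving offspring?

Expected surviving offspring = c × s(c):
  c=4: 4 × 0.602 = 2.408
  c=5: 5 × 0.525 = 2.625
  c=6: 6 × 0.448 = 2.688
  c=7: 7 × 0.371 = 2.597
  c=8: 8 × 0.294 = 2.352
  c=9: 9 × 0.217 = 1.953
  c=10: 10 × 0.140 = 1.400
Maximum at c = 6 (2.688 surviving offspring).

6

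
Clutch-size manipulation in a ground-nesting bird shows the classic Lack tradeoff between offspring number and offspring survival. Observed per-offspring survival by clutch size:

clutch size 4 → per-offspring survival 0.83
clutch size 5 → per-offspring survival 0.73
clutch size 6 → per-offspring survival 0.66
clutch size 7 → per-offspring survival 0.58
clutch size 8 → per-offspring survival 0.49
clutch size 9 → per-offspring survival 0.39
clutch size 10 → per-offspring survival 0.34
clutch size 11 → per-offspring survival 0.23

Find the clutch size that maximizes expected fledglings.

7

Expected fledglings = c × s(c):
  c=4: 4 × 0.83 = 3.320
  c=5: 5 × 0.73 = 3.650
  c=6: 6 × 0.66 = 3.960
  c=7: 7 × 0.58 = 4.060
  c=8: 8 × 0.49 = 3.920
  c=9: 9 × 0.39 = 3.510
  c=10: 10 × 0.34 = 3.400
  c=11: 11 × 0.23 = 2.530
Maximum at c = 7 (4.060 fledglings).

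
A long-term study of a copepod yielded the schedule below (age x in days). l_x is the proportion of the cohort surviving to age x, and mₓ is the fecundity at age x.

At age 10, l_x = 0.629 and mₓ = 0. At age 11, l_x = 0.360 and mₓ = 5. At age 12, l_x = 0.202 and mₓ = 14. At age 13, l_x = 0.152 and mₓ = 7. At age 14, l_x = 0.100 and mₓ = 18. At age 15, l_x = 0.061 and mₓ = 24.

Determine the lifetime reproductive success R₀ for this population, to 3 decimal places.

R₀ = Σ l_x mₓ:
  age 10: 0.629 × 0 = 0.0000
  age 11: 0.360 × 5 = 1.8000
  age 12: 0.202 × 14 = 2.8280
  age 13: 0.152 × 7 = 1.0640
  age 14: 0.100 × 18 = 1.8000
  age 15: 0.061 × 24 = 1.4640
R₀ = 0.0000 + 1.8000 + 2.8280 + 1.0640 + 1.8000 + 1.4640 = 8.9560

8.956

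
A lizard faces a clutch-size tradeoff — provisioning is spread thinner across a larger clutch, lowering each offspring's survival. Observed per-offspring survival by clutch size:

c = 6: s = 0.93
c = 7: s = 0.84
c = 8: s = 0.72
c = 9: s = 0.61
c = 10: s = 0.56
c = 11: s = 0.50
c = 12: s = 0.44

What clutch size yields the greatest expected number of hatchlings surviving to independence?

7

Expected hatchlings surviving to independence = c × s(c):
  c=6: 6 × 0.93 = 5.580
  c=7: 7 × 0.84 = 5.880
  c=8: 8 × 0.72 = 5.760
  c=9: 9 × 0.61 = 5.490
  c=10: 10 × 0.56 = 5.600
  c=11: 11 × 0.50 = 5.500
  c=12: 12 × 0.44 = 5.280
Maximum at c = 7 (5.880 hatchlings surviving to independence).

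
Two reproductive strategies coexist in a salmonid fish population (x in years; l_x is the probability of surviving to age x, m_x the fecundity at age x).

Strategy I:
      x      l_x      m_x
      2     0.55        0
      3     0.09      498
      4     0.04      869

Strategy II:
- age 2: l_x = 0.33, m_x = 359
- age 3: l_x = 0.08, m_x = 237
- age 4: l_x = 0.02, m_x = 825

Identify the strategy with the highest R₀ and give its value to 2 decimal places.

Strategy I: R₀ = 0.55×0 + 0.09×498 + 0.04×869 = 79.5800
Strategy II: R₀ = 0.33×359 + 0.08×237 + 0.02×825 = 153.9300
Highest R₀: strategy II with 153.9300.

153.93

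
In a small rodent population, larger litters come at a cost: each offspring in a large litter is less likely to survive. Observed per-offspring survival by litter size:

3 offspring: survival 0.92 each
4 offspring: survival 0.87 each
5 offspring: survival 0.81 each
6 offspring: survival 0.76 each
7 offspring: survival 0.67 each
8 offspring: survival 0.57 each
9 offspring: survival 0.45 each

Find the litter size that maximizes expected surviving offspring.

Expected surviving offspring = c × s(c):
  c=3: 3 × 0.92 = 2.760
  c=4: 4 × 0.87 = 3.480
  c=5: 5 × 0.81 = 4.050
  c=6: 6 × 0.76 = 4.560
  c=7: 7 × 0.67 = 4.690
  c=8: 8 × 0.57 = 4.560
  c=9: 9 × 0.45 = 4.050
Maximum at c = 7 (4.690 surviving offspring).

7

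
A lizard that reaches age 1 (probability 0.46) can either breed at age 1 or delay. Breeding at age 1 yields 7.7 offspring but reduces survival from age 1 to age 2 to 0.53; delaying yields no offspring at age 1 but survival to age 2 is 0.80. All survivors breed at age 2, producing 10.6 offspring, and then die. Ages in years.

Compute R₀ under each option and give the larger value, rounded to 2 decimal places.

breed at age 1: R₀ = 0.46 × (7.7 + 0.53 × 10.6) = 0.46 × 13.3180 = 6.1263
delay to age 2: R₀ = 0.46 × (0.80 × 10.6) = 0.46 × 8.4800 = 3.9008
Higher: breed at age 1 (6.1263).

6.13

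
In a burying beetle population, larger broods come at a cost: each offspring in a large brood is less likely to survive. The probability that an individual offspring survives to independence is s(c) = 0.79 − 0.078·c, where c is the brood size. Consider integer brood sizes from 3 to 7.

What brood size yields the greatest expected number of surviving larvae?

Expected surviving larvae = c × s(c):
  c=3: 3 × 0.556 = 1.668
  c=4: 4 × 0.478 = 1.912
  c=5: 5 × 0.400 = 2.000
  c=6: 6 × 0.322 = 1.932
  c=7: 7 × 0.244 = 1.708
Maximum at c = 5 (2.000 surviving larvae).

5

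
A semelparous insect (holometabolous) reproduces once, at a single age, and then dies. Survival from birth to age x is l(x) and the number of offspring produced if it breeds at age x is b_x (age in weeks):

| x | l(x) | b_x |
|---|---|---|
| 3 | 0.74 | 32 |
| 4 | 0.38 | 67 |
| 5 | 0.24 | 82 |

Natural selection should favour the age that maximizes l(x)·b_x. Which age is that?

4

Expected offspring if breeding at age x = l(x) × b_x:
  age 3: 0.74 × 32 = 23.680
  age 4: 0.38 × 67 = 25.460
  age 5: 0.24 × 82 = 19.680
Maximum at age 4 (25.460).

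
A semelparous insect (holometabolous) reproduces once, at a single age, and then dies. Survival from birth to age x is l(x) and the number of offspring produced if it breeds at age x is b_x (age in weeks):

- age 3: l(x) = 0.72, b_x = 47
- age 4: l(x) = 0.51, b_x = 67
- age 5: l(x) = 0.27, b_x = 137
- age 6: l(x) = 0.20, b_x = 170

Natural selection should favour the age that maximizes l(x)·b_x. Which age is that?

5

Expected offspring if breeding at age x = l(x) × b_x:
  age 3: 0.72 × 47 = 33.840
  age 4: 0.51 × 67 = 34.170
  age 5: 0.27 × 137 = 36.990
  age 6: 0.20 × 170 = 34.000
Maximum at age 5 (36.990).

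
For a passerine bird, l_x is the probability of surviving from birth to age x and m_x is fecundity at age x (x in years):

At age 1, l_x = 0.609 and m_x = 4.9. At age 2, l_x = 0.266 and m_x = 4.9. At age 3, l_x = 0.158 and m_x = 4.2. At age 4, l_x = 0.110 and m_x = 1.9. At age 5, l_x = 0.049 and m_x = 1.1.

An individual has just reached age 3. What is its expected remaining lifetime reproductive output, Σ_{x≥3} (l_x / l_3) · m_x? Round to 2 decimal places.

l_3 = 0.158. Conditional survival from age 3 to x is l_x / l_3.
  x=3: (0.158/0.158) × 4.2 = 4.2000
  x=4: (0.110/0.158) × 1.9 = 1.3228
  x=5: (0.049/0.158) × 1.1 = 0.3411
Sum = 4.2000 + 1.3228 + 0.3411 = 5.8639

5.86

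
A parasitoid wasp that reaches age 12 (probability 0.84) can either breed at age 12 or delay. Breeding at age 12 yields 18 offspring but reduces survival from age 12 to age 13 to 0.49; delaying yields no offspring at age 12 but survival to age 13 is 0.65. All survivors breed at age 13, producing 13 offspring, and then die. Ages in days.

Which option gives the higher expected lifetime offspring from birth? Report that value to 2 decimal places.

20.47

breed at age 12: R₀ = 0.84 × (18 + 0.49 × 13) = 0.84 × 24.3700 = 20.4708
delay to age 13: R₀ = 0.84 × (0.65 × 13) = 0.84 × 8.4500 = 7.0980
Higher: breed at age 12 (20.4708).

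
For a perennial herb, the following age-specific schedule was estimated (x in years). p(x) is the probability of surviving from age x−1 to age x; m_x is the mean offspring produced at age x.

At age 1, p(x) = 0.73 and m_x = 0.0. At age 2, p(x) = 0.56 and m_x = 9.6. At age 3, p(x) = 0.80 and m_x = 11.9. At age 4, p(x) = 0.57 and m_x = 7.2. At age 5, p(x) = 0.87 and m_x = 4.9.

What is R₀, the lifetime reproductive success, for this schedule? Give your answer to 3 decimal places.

Survivorship from birth: l_x = p_1·p_2·…·p_x.
  l_1 = 0.73000
  l_2 = 0.40880
  l_3 = 0.32704
  l_4 = 0.18641
  l_5 = 0.16218
R₀ = Σ l_x m_x:
  age 1: 0.73000 × 0.0 = 0.0000
  age 2: 0.40880 × 9.6 = 3.9245
  age 3: 0.32704 × 11.9 = 3.8918
  age 4: 0.18641 × 7.2 = 1.3422
  age 5: 0.16218 × 4.9 = 0.7947
R₀ = 0.0000 + 3.9245 + 3.8918 + 1.3422 + 0.7947 = 9.9531

9.953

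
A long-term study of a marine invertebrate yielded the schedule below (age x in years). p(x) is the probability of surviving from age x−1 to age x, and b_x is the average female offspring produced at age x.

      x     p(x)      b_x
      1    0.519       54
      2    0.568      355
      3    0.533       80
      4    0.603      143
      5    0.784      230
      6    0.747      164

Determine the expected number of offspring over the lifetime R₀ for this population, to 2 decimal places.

Survivorship from birth: l_x = p_1·p_2·…·p_x.
  l_1 = 0.51900
  l_2 = 0.29479
  l_3 = 0.15712
  l_4 = 0.09475
  l_5 = 0.07428
  l_6 = 0.05549
R₀ = Σ l_x b_x:
  age 1: 0.51900 × 54 = 28.0260
  age 2: 0.29479 × 355 = 104.6504
  age 3: 0.15712 × 80 = 12.5696
  age 4: 0.09475 × 143 = 13.5493
  age 5: 0.07428 × 230 = 17.0844
  age 6: 0.05549 × 164 = 9.1004
R₀ = 28.0260 + 104.6504 + 12.5696 + 13.5493 + 17.0844 + 9.1004 = 184.9801

184.98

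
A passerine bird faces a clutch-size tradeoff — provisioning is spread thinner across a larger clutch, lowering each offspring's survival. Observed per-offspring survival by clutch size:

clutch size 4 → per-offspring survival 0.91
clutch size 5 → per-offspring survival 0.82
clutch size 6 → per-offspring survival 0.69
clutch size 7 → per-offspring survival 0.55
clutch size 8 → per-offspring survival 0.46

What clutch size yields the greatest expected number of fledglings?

Expected fledglings = c × s(c):
  c=4: 4 × 0.91 = 3.640
  c=5: 5 × 0.82 = 4.100
  c=6: 6 × 0.69 = 4.140
  c=7: 7 × 0.55 = 3.850
  c=8: 8 × 0.46 = 3.680
Maximum at c = 6 (4.140 fledglings).

6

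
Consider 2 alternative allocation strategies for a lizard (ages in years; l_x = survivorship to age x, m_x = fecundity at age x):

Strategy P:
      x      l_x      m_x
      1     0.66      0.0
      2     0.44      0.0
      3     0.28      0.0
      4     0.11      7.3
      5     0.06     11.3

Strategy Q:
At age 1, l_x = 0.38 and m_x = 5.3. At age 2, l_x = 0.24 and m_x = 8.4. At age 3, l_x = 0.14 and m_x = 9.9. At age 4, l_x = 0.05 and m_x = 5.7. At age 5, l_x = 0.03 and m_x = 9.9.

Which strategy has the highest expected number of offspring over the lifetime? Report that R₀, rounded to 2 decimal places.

Strategy P: R₀ = 0.66×0.0 + 0.44×0.0 + 0.28×0.0 + 0.11×7.3 + 0.06×11.3 = 1.4810
Strategy Q: R₀ = 0.38×5.3 + 0.24×8.4 + 0.14×9.9 + 0.05×5.7 + 0.03×9.9 = 5.9980
Highest R₀: strategy Q with 5.9980.

6.00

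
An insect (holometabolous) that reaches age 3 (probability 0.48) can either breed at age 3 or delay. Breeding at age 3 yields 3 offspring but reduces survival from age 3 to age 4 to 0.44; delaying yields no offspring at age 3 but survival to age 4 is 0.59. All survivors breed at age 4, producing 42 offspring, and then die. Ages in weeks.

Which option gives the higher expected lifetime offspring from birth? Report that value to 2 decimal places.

breed at age 3: R₀ = 0.48 × (3 + 0.44 × 42) = 0.48 × 21.4800 = 10.3104
delay to age 4: R₀ = 0.48 × (0.59 × 42) = 0.48 × 24.7800 = 11.8944
Higher: delay to age 4 (11.8944).

11.89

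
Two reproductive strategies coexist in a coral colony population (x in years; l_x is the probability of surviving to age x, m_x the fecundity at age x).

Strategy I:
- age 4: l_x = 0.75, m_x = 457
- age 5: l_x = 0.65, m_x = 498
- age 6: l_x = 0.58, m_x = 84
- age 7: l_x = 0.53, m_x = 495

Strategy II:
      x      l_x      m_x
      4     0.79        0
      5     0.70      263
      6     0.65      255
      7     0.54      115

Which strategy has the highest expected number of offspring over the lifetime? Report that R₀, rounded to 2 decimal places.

977.52

Strategy I: R₀ = 0.75×457 + 0.65×498 + 0.58×84 + 0.53×495 = 977.5200
Strategy II: R₀ = 0.79×0 + 0.70×263 + 0.65×255 + 0.54×115 = 411.9500
Highest R₀: strategy I with 977.5200.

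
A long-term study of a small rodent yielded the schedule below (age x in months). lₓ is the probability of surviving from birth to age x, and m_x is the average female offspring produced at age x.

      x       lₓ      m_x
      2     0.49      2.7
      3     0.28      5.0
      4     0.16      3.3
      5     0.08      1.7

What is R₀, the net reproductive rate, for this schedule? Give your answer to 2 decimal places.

3.39

R₀ = Σ lₓ m_x:
  age 2: 0.49 × 2.7 = 1.3230
  age 3: 0.28 × 5.0 = 1.4000
  age 4: 0.16 × 3.3 = 0.5280
  age 5: 0.08 × 1.7 = 0.1360
R₀ = 1.3230 + 1.4000 + 0.5280 + 0.1360 = 3.3870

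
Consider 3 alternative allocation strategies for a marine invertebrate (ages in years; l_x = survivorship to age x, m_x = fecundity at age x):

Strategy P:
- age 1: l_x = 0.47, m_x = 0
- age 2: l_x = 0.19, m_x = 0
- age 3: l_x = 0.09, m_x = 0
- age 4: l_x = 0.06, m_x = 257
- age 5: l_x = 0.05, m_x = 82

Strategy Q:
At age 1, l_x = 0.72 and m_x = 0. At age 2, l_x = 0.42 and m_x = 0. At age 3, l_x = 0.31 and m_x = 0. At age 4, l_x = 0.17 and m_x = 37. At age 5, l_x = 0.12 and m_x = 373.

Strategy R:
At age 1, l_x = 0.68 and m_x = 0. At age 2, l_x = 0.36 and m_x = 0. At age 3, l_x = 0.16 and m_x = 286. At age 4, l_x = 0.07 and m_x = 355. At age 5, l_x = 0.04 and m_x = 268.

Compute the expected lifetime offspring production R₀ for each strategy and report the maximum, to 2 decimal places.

Strategy P: R₀ = 0.47×0 + 0.19×0 + 0.09×0 + 0.06×257 + 0.05×82 = 19.5200
Strategy Q: R₀ = 0.72×0 + 0.42×0 + 0.31×0 + 0.17×37 + 0.12×373 = 51.0500
Strategy R: R₀ = 0.68×0 + 0.36×0 + 0.16×286 + 0.07×355 + 0.04×268 = 81.3300
Highest R₀: strategy R with 81.3300.

81.33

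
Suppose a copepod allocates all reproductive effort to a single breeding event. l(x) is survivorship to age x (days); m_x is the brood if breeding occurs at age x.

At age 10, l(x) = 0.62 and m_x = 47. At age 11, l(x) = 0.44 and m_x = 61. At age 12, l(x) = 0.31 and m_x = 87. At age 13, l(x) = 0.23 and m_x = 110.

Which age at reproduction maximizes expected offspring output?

Expected offspring if breeding at age x = l(x) × m_x:
  age 10: 0.62 × 47 = 29.140
  age 11: 0.44 × 61 = 26.840
  age 12: 0.31 × 87 = 26.970
  age 13: 0.23 × 110 = 25.300
Maximum at age 10 (29.140).

10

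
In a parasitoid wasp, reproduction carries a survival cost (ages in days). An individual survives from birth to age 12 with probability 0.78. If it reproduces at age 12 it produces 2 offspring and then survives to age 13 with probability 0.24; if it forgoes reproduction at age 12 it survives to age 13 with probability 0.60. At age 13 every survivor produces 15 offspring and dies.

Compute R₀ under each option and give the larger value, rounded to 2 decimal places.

breed at age 12: R₀ = 0.78 × (2 + 0.24 × 15) = 0.78 × 5.6000 = 4.3680
delay to age 13: R₀ = 0.78 × (0.60 × 15) = 0.78 × 9.0000 = 7.0200
Higher: delay to age 13 (7.0200).

7.02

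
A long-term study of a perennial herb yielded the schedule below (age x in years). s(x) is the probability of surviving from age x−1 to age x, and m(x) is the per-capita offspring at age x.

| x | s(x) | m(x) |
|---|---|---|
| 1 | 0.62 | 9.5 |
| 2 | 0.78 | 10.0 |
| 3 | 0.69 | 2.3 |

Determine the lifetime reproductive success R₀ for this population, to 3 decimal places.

Survivorship from birth: l_x = s_1·s_2·…·s_x.
  l_1 = 0.62000
  l_2 = 0.48360
  l_3 = 0.33368
R₀ = Σ l_x m(x):
  age 1: 0.62000 × 9.5 = 5.8900
  age 2: 0.48360 × 10.0 = 4.8360
  age 3: 0.33368 × 2.3 = 0.7675
R₀ = 5.8900 + 4.8360 + 0.7675 = 11.4935

11.493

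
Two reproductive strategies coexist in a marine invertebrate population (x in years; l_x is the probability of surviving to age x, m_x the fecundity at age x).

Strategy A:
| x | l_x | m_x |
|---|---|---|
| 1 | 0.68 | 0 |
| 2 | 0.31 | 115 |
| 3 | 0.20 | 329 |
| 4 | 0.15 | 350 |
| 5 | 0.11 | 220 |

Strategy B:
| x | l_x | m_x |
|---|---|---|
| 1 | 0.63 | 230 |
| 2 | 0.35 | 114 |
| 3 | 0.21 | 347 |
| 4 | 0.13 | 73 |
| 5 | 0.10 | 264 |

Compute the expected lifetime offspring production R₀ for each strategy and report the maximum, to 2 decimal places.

Strategy A: R₀ = 0.68×0 + 0.31×115 + 0.20×329 + 0.15×350 + 0.11×220 = 178.1500
Strategy B: R₀ = 0.63×230 + 0.35×114 + 0.21×347 + 0.13×73 + 0.10×264 = 293.5600
Highest R₀: strategy B with 293.5600.

293.56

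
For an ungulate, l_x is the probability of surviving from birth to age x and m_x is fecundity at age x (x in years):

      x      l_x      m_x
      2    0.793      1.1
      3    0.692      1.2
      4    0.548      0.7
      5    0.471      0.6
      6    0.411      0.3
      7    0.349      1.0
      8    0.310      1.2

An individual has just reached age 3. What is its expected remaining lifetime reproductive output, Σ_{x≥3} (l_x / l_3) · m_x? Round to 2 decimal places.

l_3 = 0.692. Conditional survival from age 3 to x is l_x / l_3.
  x=3: (0.692/0.692) × 1.2 = 1.2000
  x=4: (0.548/0.692) × 0.7 = 0.5543
  x=5: (0.471/0.692) × 0.6 = 0.4084
  x=6: (0.411/0.692) × 0.3 = 0.1782
  x=7: (0.349/0.692) × 1.0 = 0.5043
  x=8: (0.310/0.692) × 1.2 = 0.5376
Sum = 1.2000 + 0.5543 + 0.4084 + 0.1782 + 0.5043 + 0.5376 = 3.3828

3.38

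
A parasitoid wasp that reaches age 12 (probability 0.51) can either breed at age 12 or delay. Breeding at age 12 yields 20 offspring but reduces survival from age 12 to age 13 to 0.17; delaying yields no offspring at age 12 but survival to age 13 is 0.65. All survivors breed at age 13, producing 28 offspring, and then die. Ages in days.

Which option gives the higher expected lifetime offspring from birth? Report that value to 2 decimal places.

breed at age 12: R₀ = 0.51 × (20 + 0.17 × 28) = 0.51 × 24.7600 = 12.6276
delay to age 13: R₀ = 0.51 × (0.65 × 28) = 0.51 × 18.2000 = 9.2820
Higher: breed at age 12 (12.6276).

12.63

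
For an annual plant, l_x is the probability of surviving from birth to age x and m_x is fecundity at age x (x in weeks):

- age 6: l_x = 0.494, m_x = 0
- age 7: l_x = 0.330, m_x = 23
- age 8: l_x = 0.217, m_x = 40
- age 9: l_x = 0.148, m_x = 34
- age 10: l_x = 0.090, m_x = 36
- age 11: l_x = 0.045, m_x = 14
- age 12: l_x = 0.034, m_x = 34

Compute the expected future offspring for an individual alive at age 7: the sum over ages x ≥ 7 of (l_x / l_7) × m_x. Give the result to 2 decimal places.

l_7 = 0.330. Conditional survival from age 7 to x is l_x / l_7.
  x=7: (0.330/0.330) × 23 = 23.0000
  x=8: (0.217/0.330) × 40 = 26.3030
  x=9: (0.148/0.330) × 34 = 15.2485
  x=10: (0.090/0.330) × 36 = 9.8182
  x=11: (0.045/0.330) × 14 = 1.9091
  x=12: (0.034/0.330) × 34 = 3.5030
Sum = 23.0000 + 26.3030 + 15.2485 + 9.8182 + 1.9091 + 3.5030 = 79.7818

79.78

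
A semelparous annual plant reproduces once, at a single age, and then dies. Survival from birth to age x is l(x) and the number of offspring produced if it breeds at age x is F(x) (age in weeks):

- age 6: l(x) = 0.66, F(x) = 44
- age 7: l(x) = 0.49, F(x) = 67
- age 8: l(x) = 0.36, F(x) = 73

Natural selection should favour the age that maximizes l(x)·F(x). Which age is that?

Expected offspring if breeding at age x = l(x) × F(x):
  age 6: 0.66 × 44 = 29.040
  age 7: 0.49 × 67 = 32.830
  age 8: 0.36 × 73 = 26.280
Maximum at age 7 (32.830).

7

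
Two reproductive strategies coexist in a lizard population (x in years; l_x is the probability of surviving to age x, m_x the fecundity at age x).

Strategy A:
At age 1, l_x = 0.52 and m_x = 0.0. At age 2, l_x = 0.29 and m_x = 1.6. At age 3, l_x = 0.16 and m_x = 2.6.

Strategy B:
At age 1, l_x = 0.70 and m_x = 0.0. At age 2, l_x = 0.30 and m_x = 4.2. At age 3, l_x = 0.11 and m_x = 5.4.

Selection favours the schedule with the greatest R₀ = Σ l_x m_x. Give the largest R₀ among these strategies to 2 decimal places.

1.85

Strategy A: R₀ = 0.52×0.0 + 0.29×1.6 + 0.16×2.6 = 0.8800
Strategy B: R₀ = 0.70×0.0 + 0.30×4.2 + 0.11×5.4 = 1.8540
Highest R₀: strategy B with 1.8540.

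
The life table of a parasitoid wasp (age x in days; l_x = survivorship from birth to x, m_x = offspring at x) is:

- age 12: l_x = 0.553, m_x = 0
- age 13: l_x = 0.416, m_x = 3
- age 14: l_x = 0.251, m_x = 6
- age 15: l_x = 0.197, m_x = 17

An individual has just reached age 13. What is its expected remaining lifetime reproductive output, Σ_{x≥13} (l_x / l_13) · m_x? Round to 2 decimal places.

14.67

l_13 = 0.416. Conditional survival from age 13 to x is l_x / l_13.
  x=13: (0.416/0.416) × 3 = 3.0000
  x=14: (0.251/0.416) × 6 = 3.6202
  x=15: (0.197/0.416) × 17 = 8.0505
Sum = 3.0000 + 3.6202 + 8.0505 = 14.6707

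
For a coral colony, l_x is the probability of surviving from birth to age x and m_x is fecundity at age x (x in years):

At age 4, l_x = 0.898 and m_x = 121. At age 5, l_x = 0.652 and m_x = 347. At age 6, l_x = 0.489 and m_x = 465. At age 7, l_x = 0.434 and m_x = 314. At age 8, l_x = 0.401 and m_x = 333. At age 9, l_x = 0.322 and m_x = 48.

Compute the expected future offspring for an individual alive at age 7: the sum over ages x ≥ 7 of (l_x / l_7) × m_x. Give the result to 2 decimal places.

657.29

l_7 = 0.434. Conditional survival from age 7 to x is l_x / l_7.
  x=7: (0.434/0.434) × 314 = 314.0000
  x=8: (0.401/0.434) × 333 = 307.6797
  x=9: (0.322/0.434) × 48 = 35.6129
Sum = 314.0000 + 307.6797 + 35.6129 = 657.2926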